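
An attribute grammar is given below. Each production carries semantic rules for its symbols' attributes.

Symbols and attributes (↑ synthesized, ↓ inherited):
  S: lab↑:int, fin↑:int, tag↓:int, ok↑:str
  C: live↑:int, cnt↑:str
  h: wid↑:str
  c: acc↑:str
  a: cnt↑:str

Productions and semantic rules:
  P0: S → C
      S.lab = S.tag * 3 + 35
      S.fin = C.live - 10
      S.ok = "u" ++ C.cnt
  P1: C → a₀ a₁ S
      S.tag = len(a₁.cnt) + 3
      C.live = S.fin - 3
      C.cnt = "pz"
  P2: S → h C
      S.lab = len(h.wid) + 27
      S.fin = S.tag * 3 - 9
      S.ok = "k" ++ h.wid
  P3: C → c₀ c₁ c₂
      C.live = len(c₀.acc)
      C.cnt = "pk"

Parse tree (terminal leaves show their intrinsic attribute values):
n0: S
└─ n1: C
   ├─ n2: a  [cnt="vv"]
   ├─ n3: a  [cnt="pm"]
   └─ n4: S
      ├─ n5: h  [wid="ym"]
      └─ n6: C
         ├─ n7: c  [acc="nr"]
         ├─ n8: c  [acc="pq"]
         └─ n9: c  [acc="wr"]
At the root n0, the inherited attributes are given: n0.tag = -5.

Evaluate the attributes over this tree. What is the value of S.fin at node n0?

-7

1. n0.tag = -5  [given at root]
2. n2.cnt = "vv"  [terminal]
3. n3.cnt = "pm"  [terminal]
4. n4.tag = 5  [len(a₁.cnt) + 3]
5. n5.wid = "ym"  [terminal]
6. n7.acc = "nr"  [terminal]
7. n8.acc = "pq"  [terminal]
8. n9.acc = "wr"  [terminal]
9. n6.live = 2  [len(c₀.acc)]
10. n6.cnt = "pk"  ["pk"]
11. n4.lab = 29  [len(h.wid) + 27]
12. n4.fin = 6  [S.tag * 3 - 9]
13. n4.ok = "kym"  ["k" ++ h.wid]
14. n1.live = 3  [S.fin - 3]
15. n1.cnt = "pz"  ["pz"]
16. n0.lab = 20  [S.tag * 3 + 35]
17. n0.fin = -7  [C.live - 10]
18. n0.ok = "upz"  ["u" ++ C.cnt]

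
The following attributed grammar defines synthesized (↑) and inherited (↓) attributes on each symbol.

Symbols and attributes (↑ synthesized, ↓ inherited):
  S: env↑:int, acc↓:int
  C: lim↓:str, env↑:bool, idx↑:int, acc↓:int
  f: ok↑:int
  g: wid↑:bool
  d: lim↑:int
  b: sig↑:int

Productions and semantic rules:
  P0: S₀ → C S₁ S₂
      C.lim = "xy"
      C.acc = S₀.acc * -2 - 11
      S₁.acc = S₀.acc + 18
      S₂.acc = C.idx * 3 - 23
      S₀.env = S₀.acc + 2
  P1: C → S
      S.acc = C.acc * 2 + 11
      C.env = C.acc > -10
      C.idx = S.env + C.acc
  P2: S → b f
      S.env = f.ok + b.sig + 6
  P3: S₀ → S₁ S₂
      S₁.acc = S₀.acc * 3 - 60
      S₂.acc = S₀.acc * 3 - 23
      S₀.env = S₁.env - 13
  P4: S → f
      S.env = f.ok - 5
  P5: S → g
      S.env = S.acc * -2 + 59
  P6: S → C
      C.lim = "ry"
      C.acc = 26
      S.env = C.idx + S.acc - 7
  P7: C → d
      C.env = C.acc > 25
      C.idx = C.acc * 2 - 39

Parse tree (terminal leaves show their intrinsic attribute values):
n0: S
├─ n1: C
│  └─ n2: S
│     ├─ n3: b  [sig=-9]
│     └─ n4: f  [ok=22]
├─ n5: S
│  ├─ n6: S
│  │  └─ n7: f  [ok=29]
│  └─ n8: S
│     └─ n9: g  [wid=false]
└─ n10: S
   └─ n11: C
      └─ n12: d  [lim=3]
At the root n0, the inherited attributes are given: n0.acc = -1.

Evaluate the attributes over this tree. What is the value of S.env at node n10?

1. n0.acc = -1  [given at root]
2. n1.lim = "xy"  ["xy"]
3. n1.acc = -9  [S₀.acc * -2 - 11]
4. n2.acc = -7  [C.acc * 2 + 11]
5. n3.sig = -9  [terminal]
6. n4.ok = 22  [terminal]
7. n2.env = 19  [f.ok + b.sig + 6]
8. n1.env = true  [C.acc > -10]
9. n1.idx = 10  [S.env + C.acc]
10. n5.acc = 17  [S₀.acc + 18]
11. n6.acc = -9  [S₀.acc * 3 - 60]
12. n7.ok = 29  [terminal]
13. n6.env = 24  [f.ok - 5]
14. n8.acc = 28  [S₀.acc * 3 - 23]
15. n9.wid = false  [terminal]
16. n8.env = 3  [S.acc * -2 + 59]
17. n5.env = 11  [S₁.env - 13]
18. n10.acc = 7  [C.idx * 3 - 23]
19. n11.lim = "ry"  ["ry"]
20. n11.acc = 26  [26]
21. n12.lim = 3  [terminal]
22. n11.env = true  [C.acc > 25]
23. n11.idx = 13  [C.acc * 2 - 39]
24. n10.env = 13  [C.idx + S.acc - 7]
25. n0.env = 1  [S₀.acc + 2]

13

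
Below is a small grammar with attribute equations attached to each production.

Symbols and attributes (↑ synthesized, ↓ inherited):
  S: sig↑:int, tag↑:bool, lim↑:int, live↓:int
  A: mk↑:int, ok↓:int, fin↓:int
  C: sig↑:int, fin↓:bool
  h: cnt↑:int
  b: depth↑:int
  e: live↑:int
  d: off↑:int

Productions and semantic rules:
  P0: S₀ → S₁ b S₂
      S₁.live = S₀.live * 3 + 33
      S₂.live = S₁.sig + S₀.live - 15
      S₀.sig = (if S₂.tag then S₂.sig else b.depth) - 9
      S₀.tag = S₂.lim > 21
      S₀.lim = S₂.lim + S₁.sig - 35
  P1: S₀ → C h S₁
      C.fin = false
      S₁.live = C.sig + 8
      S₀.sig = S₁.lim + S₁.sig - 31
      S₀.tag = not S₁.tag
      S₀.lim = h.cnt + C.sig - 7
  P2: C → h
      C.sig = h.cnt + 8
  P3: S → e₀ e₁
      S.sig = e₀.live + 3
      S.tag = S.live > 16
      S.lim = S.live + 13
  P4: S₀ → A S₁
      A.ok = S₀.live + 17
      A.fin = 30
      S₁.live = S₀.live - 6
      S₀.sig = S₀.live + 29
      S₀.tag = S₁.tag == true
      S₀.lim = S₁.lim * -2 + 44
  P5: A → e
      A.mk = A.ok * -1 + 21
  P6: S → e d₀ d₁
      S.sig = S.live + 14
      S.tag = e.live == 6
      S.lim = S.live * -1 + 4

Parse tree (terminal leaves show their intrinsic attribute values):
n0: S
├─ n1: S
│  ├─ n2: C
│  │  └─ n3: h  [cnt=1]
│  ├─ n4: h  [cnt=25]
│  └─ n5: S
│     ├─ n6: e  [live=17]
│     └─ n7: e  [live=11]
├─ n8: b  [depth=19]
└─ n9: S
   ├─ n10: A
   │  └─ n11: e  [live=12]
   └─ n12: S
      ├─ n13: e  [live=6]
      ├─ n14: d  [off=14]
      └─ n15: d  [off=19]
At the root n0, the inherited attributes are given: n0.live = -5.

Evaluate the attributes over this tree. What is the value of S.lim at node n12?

1. n0.live = -5  [given at root]
2. n1.live = 18  [S₀.live * 3 + 33]
3. n2.fin = false  [false]
4. n3.cnt = 1  [terminal]
5. n2.sig = 9  [h.cnt + 8]
6. n4.cnt = 25  [terminal]
7. n5.live = 17  [C.sig + 8]
8. n6.live = 17  [terminal]
9. n7.live = 11  [terminal]
10. n5.sig = 20  [e₀.live + 3]
11. n5.tag = true  [S.live > 16]
12. n5.lim = 30  [S.live + 13]
13. n1.sig = 19  [S₁.lim + S₁.sig - 31]
14. n1.tag = false  [not S₁.tag]
15. n1.lim = 27  [h.cnt + C.sig - 7]
16. n8.depth = 19  [terminal]
17. n9.live = -1  [S₁.sig + S₀.live - 15]
18. n10.ok = 16  [S₀.live + 17]
19. n10.fin = 30  [30]
20. n11.live = 12  [terminal]
21. n10.mk = 5  [A.ok * -1 + 21]
22. n12.live = -7  [S₀.live - 6]
23. n13.live = 6  [terminal]
24. n14.off = 14  [terminal]
25. n15.off = 19  [terminal]
26. n12.sig = 7  [S.live + 14]
27. n12.tag = true  [e.live == 6]
28. n12.lim = 11  [S.live * -1 + 4]
29. n9.sig = 28  [S₀.live + 29]
30. n9.tag = true  [S₁.tag == true]
31. n9.lim = 22  [S₁.lim * -2 + 44]
32. n0.sig = 19  [(if S₂.tag then S₂.sig else b.depth) - 9]
33. n0.tag = true  [S₂.lim > 21]
34. n0.lim = 6  [S₂.lim + S₁.sig - 35]

11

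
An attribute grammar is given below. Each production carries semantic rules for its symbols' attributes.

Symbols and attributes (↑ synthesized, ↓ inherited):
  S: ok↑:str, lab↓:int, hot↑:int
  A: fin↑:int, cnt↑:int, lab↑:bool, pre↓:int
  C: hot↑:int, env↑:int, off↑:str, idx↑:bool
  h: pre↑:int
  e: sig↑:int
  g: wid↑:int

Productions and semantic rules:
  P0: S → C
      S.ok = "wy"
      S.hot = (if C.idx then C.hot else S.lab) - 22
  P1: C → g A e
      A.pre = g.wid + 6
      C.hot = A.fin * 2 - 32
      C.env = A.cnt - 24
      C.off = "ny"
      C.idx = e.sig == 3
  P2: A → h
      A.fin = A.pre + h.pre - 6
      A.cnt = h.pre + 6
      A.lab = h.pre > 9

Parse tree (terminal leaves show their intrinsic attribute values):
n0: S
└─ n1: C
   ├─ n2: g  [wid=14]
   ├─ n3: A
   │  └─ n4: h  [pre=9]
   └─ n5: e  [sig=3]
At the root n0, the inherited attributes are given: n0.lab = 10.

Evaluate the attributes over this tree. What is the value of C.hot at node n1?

1. n0.lab = 10  [given at root]
2. n2.wid = 14  [terminal]
3. n3.pre = 20  [g.wid + 6]
4. n4.pre = 9  [terminal]
5. n3.fin = 23  [A.pre + h.pre - 6]
6. n3.cnt = 15  [h.pre + 6]
7. n3.lab = false  [h.pre > 9]
8. n5.sig = 3  [terminal]
9. n1.hot = 14  [A.fin * 2 - 32]
10. n1.env = -9  [A.cnt - 24]
11. n1.off = "ny"  ["ny"]
12. n1.idx = true  [e.sig == 3]
13. n0.ok = "wy"  ["wy"]
14. n0.hot = -8  [(if C.idx then C.hot else S.lab) - 22]

14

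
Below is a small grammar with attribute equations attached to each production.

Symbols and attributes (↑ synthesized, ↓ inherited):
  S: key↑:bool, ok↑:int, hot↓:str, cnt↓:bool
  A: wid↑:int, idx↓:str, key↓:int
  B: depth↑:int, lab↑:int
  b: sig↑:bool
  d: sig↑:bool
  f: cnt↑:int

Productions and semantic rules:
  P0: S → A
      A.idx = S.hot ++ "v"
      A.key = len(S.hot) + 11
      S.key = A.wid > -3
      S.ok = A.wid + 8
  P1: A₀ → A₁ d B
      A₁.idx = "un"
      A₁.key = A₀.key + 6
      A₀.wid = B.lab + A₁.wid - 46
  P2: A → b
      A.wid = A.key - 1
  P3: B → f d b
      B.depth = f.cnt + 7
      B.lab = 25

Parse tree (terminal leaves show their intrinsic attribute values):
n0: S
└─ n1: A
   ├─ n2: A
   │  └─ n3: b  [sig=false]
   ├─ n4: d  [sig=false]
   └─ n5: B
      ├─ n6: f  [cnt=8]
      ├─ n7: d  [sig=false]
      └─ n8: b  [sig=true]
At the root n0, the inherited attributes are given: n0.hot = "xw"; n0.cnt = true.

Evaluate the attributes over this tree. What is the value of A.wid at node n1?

-3

1. n0.hot = "xw"  [given at root]
2. n0.cnt = true  [given at root]
3. n1.idx = "xwv"  [S.hot ++ "v"]
4. n1.key = 13  [len(S.hot) + 11]
5. n2.idx = "un"  ["un"]
6. n2.key = 19  [A₀.key + 6]
7. n3.sig = false  [terminal]
8. n2.wid = 18  [A.key - 1]
9. n4.sig = false  [terminal]
10. n6.cnt = 8  [terminal]
11. n7.sig = false  [terminal]
12. n8.sig = true  [terminal]
13. n5.depth = 15  [f.cnt + 7]
14. n5.lab = 25  [25]
15. n1.wid = -3  [B.lab + A₁.wid - 46]
16. n0.key = false  [A.wid > -3]
17. n0.ok = 5  [A.wid + 8]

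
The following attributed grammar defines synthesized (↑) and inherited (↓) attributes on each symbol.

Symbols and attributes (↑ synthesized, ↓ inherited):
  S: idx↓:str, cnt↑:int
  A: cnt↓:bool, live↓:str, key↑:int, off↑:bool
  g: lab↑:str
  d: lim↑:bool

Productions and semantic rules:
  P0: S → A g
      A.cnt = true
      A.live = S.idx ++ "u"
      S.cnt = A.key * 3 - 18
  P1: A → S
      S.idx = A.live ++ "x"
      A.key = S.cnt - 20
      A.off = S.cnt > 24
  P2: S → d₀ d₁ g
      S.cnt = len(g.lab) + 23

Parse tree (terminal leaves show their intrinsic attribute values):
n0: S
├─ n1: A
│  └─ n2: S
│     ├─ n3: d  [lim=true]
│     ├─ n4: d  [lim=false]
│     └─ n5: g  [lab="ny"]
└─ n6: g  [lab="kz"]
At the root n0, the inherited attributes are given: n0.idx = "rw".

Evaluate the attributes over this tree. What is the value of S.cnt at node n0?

1. n0.idx = "rw"  [given at root]
2. n1.cnt = true  [true]
3. n1.live = "rwu"  [S.idx ++ "u"]
4. n2.idx = "rwux"  [A.live ++ "x"]
5. n3.lim = true  [terminal]
6. n4.lim = false  [terminal]
7. n5.lab = "ny"  [terminal]
8. n2.cnt = 25  [len(g.lab) + 23]
9. n1.key = 5  [S.cnt - 20]
10. n1.off = true  [S.cnt > 24]
11. n6.lab = "kz"  [terminal]
12. n0.cnt = -3  [A.key * 3 - 18]

-3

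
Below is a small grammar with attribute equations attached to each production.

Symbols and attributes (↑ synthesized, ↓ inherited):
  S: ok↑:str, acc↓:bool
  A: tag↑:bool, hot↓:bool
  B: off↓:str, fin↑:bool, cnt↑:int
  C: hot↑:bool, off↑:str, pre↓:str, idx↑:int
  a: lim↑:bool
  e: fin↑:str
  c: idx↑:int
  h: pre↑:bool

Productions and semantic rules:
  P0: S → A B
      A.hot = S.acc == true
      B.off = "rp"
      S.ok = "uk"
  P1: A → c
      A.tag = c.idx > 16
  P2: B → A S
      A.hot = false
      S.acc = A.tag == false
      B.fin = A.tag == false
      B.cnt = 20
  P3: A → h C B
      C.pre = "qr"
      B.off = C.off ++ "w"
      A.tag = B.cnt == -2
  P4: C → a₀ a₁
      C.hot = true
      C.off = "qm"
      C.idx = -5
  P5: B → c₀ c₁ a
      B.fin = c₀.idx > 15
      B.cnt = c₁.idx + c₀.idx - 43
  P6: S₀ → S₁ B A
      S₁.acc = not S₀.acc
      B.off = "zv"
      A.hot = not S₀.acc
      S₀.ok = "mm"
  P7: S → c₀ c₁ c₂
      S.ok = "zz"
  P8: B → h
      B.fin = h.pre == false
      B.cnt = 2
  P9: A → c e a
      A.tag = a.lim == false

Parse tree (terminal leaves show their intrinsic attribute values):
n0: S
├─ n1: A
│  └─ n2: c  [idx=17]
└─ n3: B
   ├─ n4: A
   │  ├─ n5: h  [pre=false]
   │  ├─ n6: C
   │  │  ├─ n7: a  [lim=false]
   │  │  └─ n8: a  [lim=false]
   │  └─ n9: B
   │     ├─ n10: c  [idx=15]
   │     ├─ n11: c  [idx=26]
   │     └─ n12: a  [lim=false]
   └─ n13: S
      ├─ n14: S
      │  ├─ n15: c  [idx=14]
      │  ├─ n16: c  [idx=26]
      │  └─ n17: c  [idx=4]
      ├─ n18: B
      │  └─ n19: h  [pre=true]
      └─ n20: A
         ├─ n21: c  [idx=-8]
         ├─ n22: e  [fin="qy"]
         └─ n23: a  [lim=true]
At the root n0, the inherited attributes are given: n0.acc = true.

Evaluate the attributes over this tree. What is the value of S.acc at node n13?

1. n0.acc = true  [given at root]
2. n1.hot = true  [S.acc == true]
3. n2.idx = 17  [terminal]
4. n1.tag = true  [c.idx > 16]
5. n3.off = "rp"  ["rp"]
6. n4.hot = false  [false]
7. n5.pre = false  [terminal]
8. n6.pre = "qr"  ["qr"]
9. n7.lim = false  [terminal]
10. n8.lim = false  [terminal]
11. n6.hot = true  [true]
12. n6.off = "qm"  ["qm"]
13. n6.idx = -5  [-5]
14. n9.off = "qmw"  [C.off ++ "w"]
15. n10.idx = 15  [terminal]
16. n11.idx = 26  [terminal]
17. n12.lim = false  [terminal]
18. n9.fin = false  [c₀.idx > 15]
19. n9.cnt = -2  [c₁.idx + c₀.idx - 43]
20. n4.tag = true  [B.cnt == -2]
21. n13.acc = false  [A.tag == false]
22. n14.acc = true  [not S₀.acc]
23. n15.idx = 14  [terminal]
24. n16.idx = 26  [terminal]
25. n17.idx = 4  [terminal]
26. n14.ok = "zz"  ["zz"]
27. n18.off = "zv"  ["zv"]
28. n19.pre = true  [terminal]
29. n18.fin = false  [h.pre == false]
30. n18.cnt = 2  [2]
31. n20.hot = true  [not S₀.acc]
32. n21.idx = -8  [terminal]
33. n22.fin = "qy"  [terminal]
34. n23.lim = true  [terminal]
35. n20.tag = false  [a.lim == false]
36. n13.ok = "mm"  ["mm"]
37. n3.fin = false  [A.tag == false]
38. n3.cnt = 20  [20]
39. n0.ok = "uk"  ["uk"]

false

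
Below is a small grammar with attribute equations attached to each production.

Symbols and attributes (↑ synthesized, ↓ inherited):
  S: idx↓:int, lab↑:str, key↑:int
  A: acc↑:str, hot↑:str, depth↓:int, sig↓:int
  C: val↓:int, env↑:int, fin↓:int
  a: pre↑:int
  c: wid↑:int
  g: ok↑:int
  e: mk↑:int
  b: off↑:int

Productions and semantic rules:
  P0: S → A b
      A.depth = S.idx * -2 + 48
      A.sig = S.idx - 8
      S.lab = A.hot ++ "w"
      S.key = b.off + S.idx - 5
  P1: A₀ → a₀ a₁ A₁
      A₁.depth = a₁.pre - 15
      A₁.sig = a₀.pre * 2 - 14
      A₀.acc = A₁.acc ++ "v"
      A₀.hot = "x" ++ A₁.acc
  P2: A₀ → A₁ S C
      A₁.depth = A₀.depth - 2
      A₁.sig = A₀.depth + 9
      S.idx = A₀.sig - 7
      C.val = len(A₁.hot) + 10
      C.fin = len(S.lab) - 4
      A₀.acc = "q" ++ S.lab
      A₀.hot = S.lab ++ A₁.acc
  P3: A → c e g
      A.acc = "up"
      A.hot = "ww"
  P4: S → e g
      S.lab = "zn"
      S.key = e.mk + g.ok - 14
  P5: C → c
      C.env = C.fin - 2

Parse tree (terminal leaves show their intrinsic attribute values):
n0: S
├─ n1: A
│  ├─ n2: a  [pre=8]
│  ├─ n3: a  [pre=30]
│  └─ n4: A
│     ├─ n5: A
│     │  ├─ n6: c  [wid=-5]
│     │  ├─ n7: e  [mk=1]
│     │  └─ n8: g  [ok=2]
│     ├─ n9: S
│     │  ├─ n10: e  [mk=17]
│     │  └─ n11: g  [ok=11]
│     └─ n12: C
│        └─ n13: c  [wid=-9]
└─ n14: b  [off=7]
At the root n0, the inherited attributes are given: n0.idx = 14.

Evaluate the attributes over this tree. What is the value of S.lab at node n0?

"xqznw"

1. n0.idx = 14  [given at root]
2. n1.depth = 20  [S.idx * -2 + 48]
3. n1.sig = 6  [S.idx - 8]
4. n2.pre = 8  [terminal]
5. n3.pre = 30  [terminal]
6. n4.depth = 15  [a₁.pre - 15]
7. n4.sig = 2  [a₀.pre * 2 - 14]
8. n5.depth = 13  [A₀.depth - 2]
9. n5.sig = 24  [A₀.depth + 9]
10. n6.wid = -5  [terminal]
11. n7.mk = 1  [terminal]
12. n8.ok = 2  [terminal]
13. n5.acc = "up"  ["up"]
14. n5.hot = "ww"  ["ww"]
15. n9.idx = -5  [A₀.sig - 7]
16. n10.mk = 17  [terminal]
17. n11.ok = 11  [terminal]
18. n9.lab = "zn"  ["zn"]
19. n9.key = 14  [e.mk + g.ok - 14]
20. n12.val = 12  [len(A₁.hot) + 10]
21. n12.fin = -2  [len(S.lab) - 4]
22. n13.wid = -9  [terminal]
23. n12.env = -4  [C.fin - 2]
24. n4.acc = "qzn"  ["q" ++ S.lab]
25. n4.hot = "znup"  [S.lab ++ A₁.acc]
26. n1.acc = "qznv"  [A₁.acc ++ "v"]
27. n1.hot = "xqzn"  ["x" ++ A₁.acc]
28. n14.off = 7  [terminal]
29. n0.lab = "xqznw"  [A.hot ++ "w"]
30. n0.key = 16  [b.off + S.idx - 5]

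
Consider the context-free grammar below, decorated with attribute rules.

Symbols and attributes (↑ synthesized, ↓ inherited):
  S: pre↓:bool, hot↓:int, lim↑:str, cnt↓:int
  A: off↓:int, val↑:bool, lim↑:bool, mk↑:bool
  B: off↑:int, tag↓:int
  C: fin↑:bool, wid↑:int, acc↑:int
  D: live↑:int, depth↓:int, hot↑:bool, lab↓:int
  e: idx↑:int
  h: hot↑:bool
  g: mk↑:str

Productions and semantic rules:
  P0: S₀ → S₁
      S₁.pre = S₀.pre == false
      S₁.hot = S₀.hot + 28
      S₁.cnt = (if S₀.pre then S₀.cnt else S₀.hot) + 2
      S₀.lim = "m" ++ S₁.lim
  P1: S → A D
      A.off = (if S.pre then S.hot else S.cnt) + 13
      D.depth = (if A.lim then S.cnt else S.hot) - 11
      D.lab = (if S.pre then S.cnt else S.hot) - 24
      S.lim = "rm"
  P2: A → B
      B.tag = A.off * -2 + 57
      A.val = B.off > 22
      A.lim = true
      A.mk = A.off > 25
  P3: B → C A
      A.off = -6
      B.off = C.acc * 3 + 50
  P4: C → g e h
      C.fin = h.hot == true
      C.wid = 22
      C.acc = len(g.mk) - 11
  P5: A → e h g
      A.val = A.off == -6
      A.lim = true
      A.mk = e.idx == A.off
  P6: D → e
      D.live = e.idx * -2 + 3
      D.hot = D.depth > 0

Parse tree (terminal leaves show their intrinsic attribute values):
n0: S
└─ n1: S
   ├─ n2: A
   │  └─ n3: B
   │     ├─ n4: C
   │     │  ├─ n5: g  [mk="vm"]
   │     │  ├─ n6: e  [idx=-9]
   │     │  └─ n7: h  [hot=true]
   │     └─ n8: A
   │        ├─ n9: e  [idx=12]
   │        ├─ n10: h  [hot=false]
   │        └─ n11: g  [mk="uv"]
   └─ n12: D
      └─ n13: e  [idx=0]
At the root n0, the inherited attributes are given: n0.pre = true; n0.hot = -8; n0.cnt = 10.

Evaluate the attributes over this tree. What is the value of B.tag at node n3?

7

1. n0.pre = true  [given at root]
2. n0.hot = -8  [given at root]
3. n0.cnt = 10  [given at root]
4. n1.pre = false  [S₀.pre == false]
5. n1.hot = 20  [S₀.hot + 28]
6. n1.cnt = 12  [(if S₀.pre then S₀.cnt else S₀.hot) + 2]
7. n2.off = 25  [(if S.pre then S.hot else S.cnt) + 13]
8. n3.tag = 7  [A.off * -2 + 57]
9. n5.mk = "vm"  [terminal]
10. n6.idx = -9  [terminal]
11. n7.hot = true  [terminal]
12. n4.fin = true  [h.hot == true]
13. n4.wid = 22  [22]
14. n4.acc = -9  [len(g.mk) - 11]
15. n8.off = -6  [-6]
16. n9.idx = 12  [terminal]
17. n10.hot = false  [terminal]
18. n11.mk = "uv"  [terminal]
19. n8.val = true  [A.off == -6]
20. n8.lim = true  [true]
21. n8.mk = false  [e.idx == A.off]
22. n3.off = 23  [C.acc * 3 + 50]
23. n2.val = true  [B.off > 22]
24. n2.lim = true  [true]
25. n2.mk = false  [A.off > 25]
26. n12.depth = 1  [(if A.lim then S.cnt else S.hot) - 11]
27. n12.lab = -4  [(if S.pre then S.cnt else S.hot) - 24]
28. n13.idx = 0  [terminal]
29. n12.live = 3  [e.idx * -2 + 3]
30. n12.hot = true  [D.depth > 0]
31. n1.lim = "rm"  ["rm"]
32. n0.lim = "mrm"  ["m" ++ S₁.lim]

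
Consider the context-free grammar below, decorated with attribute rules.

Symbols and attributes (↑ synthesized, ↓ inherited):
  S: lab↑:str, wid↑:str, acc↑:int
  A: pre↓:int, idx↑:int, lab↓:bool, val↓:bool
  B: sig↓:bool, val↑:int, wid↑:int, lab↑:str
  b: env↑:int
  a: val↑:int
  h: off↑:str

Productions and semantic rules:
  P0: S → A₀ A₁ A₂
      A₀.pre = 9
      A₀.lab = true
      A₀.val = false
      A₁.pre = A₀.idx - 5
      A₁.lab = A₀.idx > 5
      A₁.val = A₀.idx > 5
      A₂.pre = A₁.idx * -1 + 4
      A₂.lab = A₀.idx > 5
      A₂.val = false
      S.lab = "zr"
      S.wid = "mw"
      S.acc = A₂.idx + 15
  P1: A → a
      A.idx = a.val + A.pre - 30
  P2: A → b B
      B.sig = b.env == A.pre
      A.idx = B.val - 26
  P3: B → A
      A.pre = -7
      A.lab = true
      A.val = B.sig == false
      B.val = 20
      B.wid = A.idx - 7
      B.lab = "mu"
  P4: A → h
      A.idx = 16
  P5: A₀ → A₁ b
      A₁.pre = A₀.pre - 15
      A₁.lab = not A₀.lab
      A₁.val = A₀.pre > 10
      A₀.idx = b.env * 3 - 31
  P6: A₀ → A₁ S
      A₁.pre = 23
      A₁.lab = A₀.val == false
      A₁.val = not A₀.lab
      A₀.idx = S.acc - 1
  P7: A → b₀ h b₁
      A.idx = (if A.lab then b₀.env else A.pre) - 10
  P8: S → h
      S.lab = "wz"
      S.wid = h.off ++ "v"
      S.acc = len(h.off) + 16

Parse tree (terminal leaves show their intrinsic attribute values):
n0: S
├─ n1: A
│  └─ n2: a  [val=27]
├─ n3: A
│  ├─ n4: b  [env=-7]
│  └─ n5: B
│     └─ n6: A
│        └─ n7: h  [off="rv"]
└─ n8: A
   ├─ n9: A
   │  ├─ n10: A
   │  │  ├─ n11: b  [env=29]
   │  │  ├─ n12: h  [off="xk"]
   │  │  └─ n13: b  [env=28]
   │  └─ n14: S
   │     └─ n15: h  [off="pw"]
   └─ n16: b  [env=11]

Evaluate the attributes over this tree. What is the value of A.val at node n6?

true

1. n1.pre = 9  [9]
2. n1.lab = true  [true]
3. n1.val = false  [false]
4. n2.val = 27  [terminal]
5. n1.idx = 6  [a.val + A.pre - 30]
6. n3.pre = 1  [A₀.idx - 5]
7. n3.lab = true  [A₀.idx > 5]
8. n3.val = true  [A₀.idx > 5]
9. n4.env = -7  [terminal]
10. n5.sig = false  [b.env == A.pre]
11. n6.pre = -7  [-7]
12. n6.lab = true  [true]
13. n6.val = true  [B.sig == false]
14. n7.off = "rv"  [terminal]
15. n6.idx = 16  [16]
16. n5.val = 20  [20]
17. n5.wid = 9  [A.idx - 7]
18. n5.lab = "mu"  ["mu"]
19. n3.idx = -6  [B.val - 26]
20. n8.pre = 10  [A₁.idx * -1 + 4]
21. n8.lab = true  [A₀.idx > 5]
22. n8.val = false  [false]
23. n9.pre = -5  [A₀.pre - 15]
24. n9.lab = false  [not A₀.lab]
25. n9.val = false  [A₀.pre > 10]
26. n10.pre = 23  [23]
27. n10.lab = true  [A₀.val == false]
28. n10.val = true  [not A₀.lab]
29. n11.env = 29  [terminal]
30. n12.off = "xk"  [terminal]
31. n13.env = 28  [terminal]
32. n10.idx = 19  [(if A.lab then b₀.env else A.pre) - 10]
33. n15.off = "pw"  [terminal]
34. n14.lab = "wz"  ["wz"]
35. n14.wid = "pwv"  [h.off ++ "v"]
36. n14.acc = 18  [len(h.off) + 16]
37. n9.idx = 17  [S.acc - 1]
38. n16.env = 11  [terminal]
39. n8.idx = 2  [b.env * 3 - 31]
40. n0.lab = "zr"  ["zr"]
41. n0.wid = "mw"  ["mw"]
42. n0.acc = 17  [A₂.idx + 15]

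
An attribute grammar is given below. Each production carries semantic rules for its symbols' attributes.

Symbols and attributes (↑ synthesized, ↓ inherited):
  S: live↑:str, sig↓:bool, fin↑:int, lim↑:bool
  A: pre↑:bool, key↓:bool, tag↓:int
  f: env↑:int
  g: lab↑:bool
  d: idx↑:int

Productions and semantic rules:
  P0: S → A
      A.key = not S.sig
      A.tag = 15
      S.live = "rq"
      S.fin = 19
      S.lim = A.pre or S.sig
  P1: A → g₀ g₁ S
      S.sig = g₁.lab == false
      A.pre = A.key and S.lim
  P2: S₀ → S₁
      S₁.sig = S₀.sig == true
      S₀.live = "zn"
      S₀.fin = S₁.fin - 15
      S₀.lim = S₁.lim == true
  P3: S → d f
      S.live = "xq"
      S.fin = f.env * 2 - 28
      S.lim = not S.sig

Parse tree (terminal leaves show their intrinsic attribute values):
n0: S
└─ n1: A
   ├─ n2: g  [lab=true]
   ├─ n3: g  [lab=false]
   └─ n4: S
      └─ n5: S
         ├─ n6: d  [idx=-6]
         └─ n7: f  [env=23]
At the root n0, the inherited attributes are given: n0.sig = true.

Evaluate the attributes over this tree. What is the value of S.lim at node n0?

1. n0.sig = true  [given at root]
2. n1.key = false  [not S.sig]
3. n1.tag = 15  [15]
4. n2.lab = true  [terminal]
5. n3.lab = false  [terminal]
6. n4.sig = true  [g₁.lab == false]
7. n5.sig = true  [S₀.sig == true]
8. n6.idx = -6  [terminal]
9. n7.env = 23  [terminal]
10. n5.live = "xq"  ["xq"]
11. n5.fin = 18  [f.env * 2 - 28]
12. n5.lim = false  [not S.sig]
13. n4.live = "zn"  ["zn"]
14. n4.fin = 3  [S₁.fin - 15]
15. n4.lim = false  [S₁.lim == true]
16. n1.pre = false  [A.key and S.lim]
17. n0.live = "rq"  ["rq"]
18. n0.fin = 19  [19]
19. n0.lim = true  [A.pre or S.sig]

true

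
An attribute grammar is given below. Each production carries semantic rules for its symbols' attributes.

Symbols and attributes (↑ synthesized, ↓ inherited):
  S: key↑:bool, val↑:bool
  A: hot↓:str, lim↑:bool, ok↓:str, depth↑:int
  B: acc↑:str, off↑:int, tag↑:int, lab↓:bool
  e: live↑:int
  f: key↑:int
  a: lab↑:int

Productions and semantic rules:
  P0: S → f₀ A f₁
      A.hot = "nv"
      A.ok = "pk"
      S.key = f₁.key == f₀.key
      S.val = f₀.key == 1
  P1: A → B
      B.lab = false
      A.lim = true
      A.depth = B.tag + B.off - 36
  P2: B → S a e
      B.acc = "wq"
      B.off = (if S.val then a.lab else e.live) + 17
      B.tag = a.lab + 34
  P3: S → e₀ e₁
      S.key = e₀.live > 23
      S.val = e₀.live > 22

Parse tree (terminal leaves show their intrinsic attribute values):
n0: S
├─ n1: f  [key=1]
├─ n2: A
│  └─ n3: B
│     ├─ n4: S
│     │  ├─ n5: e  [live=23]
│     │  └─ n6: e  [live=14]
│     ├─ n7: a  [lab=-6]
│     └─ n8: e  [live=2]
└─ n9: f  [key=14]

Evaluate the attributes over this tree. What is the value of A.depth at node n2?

3

1. n1.key = 1  [terminal]
2. n2.hot = "nv"  ["nv"]
3. n2.ok = "pk"  ["pk"]
4. n3.lab = false  [false]
5. n5.live = 23  [terminal]
6. n6.live = 14  [terminal]
7. n4.key = false  [e₀.live > 23]
8. n4.val = true  [e₀.live > 22]
9. n7.lab = -6  [terminal]
10. n8.live = 2  [terminal]
11. n3.acc = "wq"  ["wq"]
12. n3.off = 11  [(if S.val then a.lab else e.live) + 17]
13. n3.tag = 28  [a.lab + 34]
14. n2.lim = true  [true]
15. n2.depth = 3  [B.tag + B.off - 36]
16. n9.key = 14  [terminal]
17. n0.key = false  [f₁.key == f₀.key]
18. n0.val = true  [f₀.key == 1]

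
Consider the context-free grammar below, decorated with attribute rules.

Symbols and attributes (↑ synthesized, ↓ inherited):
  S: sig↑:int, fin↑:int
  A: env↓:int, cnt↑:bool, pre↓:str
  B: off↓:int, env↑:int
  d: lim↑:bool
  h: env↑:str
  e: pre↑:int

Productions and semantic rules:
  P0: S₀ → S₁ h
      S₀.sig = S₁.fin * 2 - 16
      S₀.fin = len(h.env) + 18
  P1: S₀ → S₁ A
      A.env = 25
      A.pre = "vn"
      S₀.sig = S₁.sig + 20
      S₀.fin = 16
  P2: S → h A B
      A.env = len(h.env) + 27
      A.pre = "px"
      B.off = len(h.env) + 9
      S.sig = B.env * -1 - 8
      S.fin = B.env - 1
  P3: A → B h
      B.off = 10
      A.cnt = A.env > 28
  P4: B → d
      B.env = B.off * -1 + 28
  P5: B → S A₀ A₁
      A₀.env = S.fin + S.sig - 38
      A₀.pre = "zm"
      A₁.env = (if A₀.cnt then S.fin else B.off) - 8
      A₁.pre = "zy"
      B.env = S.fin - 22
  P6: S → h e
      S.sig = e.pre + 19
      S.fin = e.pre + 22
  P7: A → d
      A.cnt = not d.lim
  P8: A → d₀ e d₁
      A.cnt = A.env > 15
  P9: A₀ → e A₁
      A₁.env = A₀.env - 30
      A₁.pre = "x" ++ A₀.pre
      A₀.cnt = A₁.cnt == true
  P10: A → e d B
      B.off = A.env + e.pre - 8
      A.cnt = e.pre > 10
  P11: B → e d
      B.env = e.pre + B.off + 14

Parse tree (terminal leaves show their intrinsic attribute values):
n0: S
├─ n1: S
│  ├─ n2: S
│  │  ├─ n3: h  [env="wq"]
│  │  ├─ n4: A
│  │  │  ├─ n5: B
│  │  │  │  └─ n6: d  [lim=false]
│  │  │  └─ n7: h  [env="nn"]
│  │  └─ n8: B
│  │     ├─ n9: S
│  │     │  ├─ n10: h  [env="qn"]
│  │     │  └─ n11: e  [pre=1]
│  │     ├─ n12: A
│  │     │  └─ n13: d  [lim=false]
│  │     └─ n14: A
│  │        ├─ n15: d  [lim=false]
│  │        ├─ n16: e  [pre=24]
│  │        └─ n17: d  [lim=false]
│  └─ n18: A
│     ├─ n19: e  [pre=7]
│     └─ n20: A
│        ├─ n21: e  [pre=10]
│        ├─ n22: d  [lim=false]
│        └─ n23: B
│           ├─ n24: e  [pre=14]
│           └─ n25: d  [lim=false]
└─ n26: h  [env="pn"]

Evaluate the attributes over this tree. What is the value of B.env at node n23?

25

1. n3.env = "wq"  [terminal]
2. n4.env = 29  [len(h.env) + 27]
3. n4.pre = "px"  ["px"]
4. n5.off = 10  [10]
5. n6.lim = false  [terminal]
6. n5.env = 18  [B.off * -1 + 28]
7. n7.env = "nn"  [terminal]
8. n4.cnt = true  [A.env > 28]
9. n8.off = 11  [len(h.env) + 9]
10. n10.env = "qn"  [terminal]
11. n11.pre = 1  [terminal]
12. n9.sig = 20  [e.pre + 19]
13. n9.fin = 23  [e.pre + 22]
14. n12.env = 5  [S.fin + S.sig - 38]
15. n12.pre = "zm"  ["zm"]
16. n13.lim = false  [terminal]
17. n12.cnt = true  [not d.lim]
18. n14.env = 15  [(if A₀.cnt then S.fin else B.off) - 8]
19. n14.pre = "zy"  ["zy"]
20. n15.lim = false  [terminal]
21. n16.pre = 24  [terminal]
22. n17.lim = false  [terminal]
23. n14.cnt = false  [A.env > 15]
24. n8.env = 1  [S.fin - 22]
25. n2.sig = -9  [B.env * -1 - 8]
26. n2.fin = 0  [B.env - 1]
27. n18.env = 25  [25]
28. n18.pre = "vn"  ["vn"]
29. n19.pre = 7  [terminal]
30. n20.env = -5  [A₀.env - 30]
31. n20.pre = "xvn"  ["x" ++ A₀.pre]
32. n21.pre = 10  [terminal]
33. n22.lim = false  [terminal]
34. n23.off = -3  [A.env + e.pre - 8]
35. n24.pre = 14  [terminal]
36. n25.lim = false  [terminal]
37. n23.env = 25  [e.pre + B.off + 14]
38. n20.cnt = false  [e.pre > 10]
39. n18.cnt = false  [A₁.cnt == true]
40. n1.sig = 11  [S₁.sig + 20]
41. n1.fin = 16  [16]
42. n26.env = "pn"  [terminal]
43. n0.sig = 16  [S₁.fin * 2 - 16]
44. n0.fin = 20  [len(h.env) + 18]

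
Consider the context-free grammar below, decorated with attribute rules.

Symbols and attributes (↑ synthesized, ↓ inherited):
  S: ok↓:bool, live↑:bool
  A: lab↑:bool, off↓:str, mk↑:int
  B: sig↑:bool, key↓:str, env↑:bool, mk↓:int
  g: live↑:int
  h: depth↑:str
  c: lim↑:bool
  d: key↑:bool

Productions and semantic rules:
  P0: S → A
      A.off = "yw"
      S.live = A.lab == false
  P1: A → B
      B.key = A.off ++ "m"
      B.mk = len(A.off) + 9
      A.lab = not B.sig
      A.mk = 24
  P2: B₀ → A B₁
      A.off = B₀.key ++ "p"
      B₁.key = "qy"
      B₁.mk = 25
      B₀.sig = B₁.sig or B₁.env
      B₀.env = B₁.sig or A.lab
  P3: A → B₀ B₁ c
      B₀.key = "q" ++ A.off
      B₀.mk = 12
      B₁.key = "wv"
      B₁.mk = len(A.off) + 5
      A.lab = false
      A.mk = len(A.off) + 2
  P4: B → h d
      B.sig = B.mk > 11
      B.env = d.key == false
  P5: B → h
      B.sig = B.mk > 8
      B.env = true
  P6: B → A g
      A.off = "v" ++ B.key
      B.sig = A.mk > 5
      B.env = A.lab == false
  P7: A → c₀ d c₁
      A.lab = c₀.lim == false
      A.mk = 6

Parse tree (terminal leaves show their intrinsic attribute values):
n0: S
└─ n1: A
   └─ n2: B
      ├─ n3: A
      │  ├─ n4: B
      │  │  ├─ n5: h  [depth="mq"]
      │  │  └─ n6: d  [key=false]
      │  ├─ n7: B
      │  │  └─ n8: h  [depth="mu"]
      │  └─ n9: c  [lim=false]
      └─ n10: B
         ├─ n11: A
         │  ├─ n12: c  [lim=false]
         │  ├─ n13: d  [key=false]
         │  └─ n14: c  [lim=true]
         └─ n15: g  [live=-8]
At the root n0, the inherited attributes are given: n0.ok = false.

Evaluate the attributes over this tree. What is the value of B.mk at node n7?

1. n0.ok = false  [given at root]
2. n1.off = "yw"  ["yw"]
3. n2.key = "ywm"  [A.off ++ "m"]
4. n2.mk = 11  [len(A.off) + 9]
5. n3.off = "ywmp"  [B₀.key ++ "p"]
6. n4.key = "qywmp"  ["q" ++ A.off]
7. n4.mk = 12  [12]
8. n5.depth = "mq"  [terminal]
9. n6.key = false  [terminal]
10. n4.sig = true  [B.mk > 11]
11. n4.env = true  [d.key == false]
12. n7.key = "wv"  ["wv"]
13. n7.mk = 9  [len(A.off) + 5]
14. n8.depth = "mu"  [terminal]
15. n7.sig = true  [B.mk > 8]
16. n7.env = true  [true]
17. n9.lim = false  [terminal]
18. n3.lab = false  [false]
19. n3.mk = 6  [len(A.off) + 2]
20. n10.key = "qy"  ["qy"]
21. n10.mk = 25  [25]
22. n11.off = "vqy"  ["v" ++ B.key]
23. n12.lim = false  [terminal]
24. n13.key = false  [terminal]
25. n14.lim = true  [terminal]
26. n11.lab = true  [c₀.lim == false]
27. n11.mk = 6  [6]
28. n15.live = -8  [terminal]
29. n10.sig = true  [A.mk > 5]
30. n10.env = false  [A.lab == false]
31. n2.sig = true  [B₁.sig or B₁.env]
32. n2.env = true  [B₁.sig or A.lab]
33. n1.lab = false  [not B.sig]
34. n1.mk = 24  [24]
35. n0.live = true  [A.lab == false]

9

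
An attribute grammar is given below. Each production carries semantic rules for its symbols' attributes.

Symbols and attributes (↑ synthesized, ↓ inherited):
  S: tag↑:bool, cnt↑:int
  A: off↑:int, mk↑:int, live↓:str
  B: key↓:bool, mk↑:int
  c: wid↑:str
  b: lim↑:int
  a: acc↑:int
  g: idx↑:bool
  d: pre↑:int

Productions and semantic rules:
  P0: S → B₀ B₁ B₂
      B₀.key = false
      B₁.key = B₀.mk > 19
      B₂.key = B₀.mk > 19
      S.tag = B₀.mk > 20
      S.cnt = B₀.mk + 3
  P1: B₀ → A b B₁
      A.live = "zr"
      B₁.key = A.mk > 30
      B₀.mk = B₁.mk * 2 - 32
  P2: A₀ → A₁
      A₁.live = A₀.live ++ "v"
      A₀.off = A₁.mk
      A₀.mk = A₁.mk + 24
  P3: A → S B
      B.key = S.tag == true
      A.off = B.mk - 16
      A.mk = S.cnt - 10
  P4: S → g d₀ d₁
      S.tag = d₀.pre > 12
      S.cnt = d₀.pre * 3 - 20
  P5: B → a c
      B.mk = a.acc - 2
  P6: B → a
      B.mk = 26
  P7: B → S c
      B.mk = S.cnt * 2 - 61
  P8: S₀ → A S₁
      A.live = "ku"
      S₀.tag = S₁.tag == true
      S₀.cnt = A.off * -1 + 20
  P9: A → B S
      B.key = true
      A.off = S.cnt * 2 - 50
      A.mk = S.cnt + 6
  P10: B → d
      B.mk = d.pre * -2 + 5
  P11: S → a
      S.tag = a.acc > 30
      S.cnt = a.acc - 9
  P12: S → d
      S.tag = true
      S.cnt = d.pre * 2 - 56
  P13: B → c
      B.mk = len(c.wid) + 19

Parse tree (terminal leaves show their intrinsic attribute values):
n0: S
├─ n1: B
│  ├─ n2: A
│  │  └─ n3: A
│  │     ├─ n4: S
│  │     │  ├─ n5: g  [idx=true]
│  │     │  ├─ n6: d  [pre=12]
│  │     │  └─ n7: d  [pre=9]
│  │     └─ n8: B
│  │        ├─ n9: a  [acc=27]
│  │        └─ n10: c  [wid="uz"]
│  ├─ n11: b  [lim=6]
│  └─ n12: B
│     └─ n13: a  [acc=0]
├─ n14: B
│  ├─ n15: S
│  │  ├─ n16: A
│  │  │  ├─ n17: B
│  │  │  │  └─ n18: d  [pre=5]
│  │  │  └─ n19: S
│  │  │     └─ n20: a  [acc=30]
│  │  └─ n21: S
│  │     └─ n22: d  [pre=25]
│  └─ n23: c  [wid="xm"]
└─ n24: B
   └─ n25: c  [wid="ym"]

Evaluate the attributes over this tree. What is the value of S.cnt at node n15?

28

1. n1.key = false  [false]
2. n2.live = "zr"  ["zr"]
3. n3.live = "zrv"  [A₀.live ++ "v"]
4. n5.idx = true  [terminal]
5. n6.pre = 12  [terminal]
6. n7.pre = 9  [terminal]
7. n4.tag = false  [d₀.pre > 12]
8. n4.cnt = 16  [d₀.pre * 3 - 20]
9. n8.key = false  [S.tag == true]
10. n9.acc = 27  [terminal]
11. n10.wid = "uz"  [terminal]
12. n8.mk = 25  [a.acc - 2]
13. n3.off = 9  [B.mk - 16]
14. n3.mk = 6  [S.cnt - 10]
15. n2.off = 6  [A₁.mk]
16. n2.mk = 30  [A₁.mk + 24]
17. n11.lim = 6  [terminal]
18. n12.key = false  [A.mk > 30]
19. n13.acc = 0  [terminal]
20. n12.mk = 26  [26]
21. n1.mk = 20  [B₁.mk * 2 - 32]
22. n14.key = true  [B₀.mk > 19]
23. n16.live = "ku"  ["ku"]
24. n17.key = true  [true]
25. n18.pre = 5  [terminal]
26. n17.mk = -5  [d.pre * -2 + 5]
27. n20.acc = 30  [terminal]
28. n19.tag = false  [a.acc > 30]
29. n19.cnt = 21  [a.acc - 9]
30. n16.off = -8  [S.cnt * 2 - 50]
31. n16.mk = 27  [S.cnt + 6]
32. n22.pre = 25  [terminal]
33. n21.tag = true  [true]
34. n21.cnt = -6  [d.pre * 2 - 56]
35. n15.tag = true  [S₁.tag == true]
36. n15.cnt = 28  [A.off * -1 + 20]
37. n23.wid = "xm"  [terminal]
38. n14.mk = -5  [S.cnt * 2 - 61]
39. n24.key = true  [B₀.mk > 19]
40. n25.wid = "ym"  [terminal]
41. n24.mk = 21  [len(c.wid) + 19]
42. n0.tag = false  [B₀.mk > 20]
43. n0.cnt = 23  [B₀.mk + 3]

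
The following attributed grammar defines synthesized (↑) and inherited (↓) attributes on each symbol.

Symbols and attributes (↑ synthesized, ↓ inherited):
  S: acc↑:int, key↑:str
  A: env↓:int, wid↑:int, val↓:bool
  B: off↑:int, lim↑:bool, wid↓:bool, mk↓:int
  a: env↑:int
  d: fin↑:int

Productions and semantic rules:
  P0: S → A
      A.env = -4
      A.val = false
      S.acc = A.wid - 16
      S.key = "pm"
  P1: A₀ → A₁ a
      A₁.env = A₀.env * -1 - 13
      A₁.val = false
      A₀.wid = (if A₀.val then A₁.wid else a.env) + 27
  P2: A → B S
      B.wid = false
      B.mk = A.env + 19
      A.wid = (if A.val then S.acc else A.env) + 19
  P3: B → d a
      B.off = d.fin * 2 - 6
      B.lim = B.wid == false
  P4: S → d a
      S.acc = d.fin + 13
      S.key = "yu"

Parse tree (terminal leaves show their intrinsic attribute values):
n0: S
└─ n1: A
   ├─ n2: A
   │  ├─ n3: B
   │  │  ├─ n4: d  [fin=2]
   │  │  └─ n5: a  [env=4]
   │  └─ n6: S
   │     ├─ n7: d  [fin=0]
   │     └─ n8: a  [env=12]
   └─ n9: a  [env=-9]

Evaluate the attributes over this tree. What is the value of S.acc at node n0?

1. n1.env = -4  [-4]
2. n1.val = false  [false]
3. n2.env = -9  [A₀.env * -1 - 13]
4. n2.val = false  [false]
5. n3.wid = false  [false]
6. n3.mk = 10  [A.env + 19]
7. n4.fin = 2  [terminal]
8. n5.env = 4  [terminal]
9. n3.off = -2  [d.fin * 2 - 6]
10. n3.lim = true  [B.wid == false]
11. n7.fin = 0  [terminal]
12. n8.env = 12  [terminal]
13. n6.acc = 13  [d.fin + 13]
14. n6.key = "yu"  ["yu"]
15. n2.wid = 10  [(if A.val then S.acc else A.env) + 19]
16. n9.env = -9  [terminal]
17. n1.wid = 18  [(if A₀.val then A₁.wid else a.env) + 27]
18. n0.acc = 2  [A.wid - 16]
19. n0.key = "pm"  ["pm"]

2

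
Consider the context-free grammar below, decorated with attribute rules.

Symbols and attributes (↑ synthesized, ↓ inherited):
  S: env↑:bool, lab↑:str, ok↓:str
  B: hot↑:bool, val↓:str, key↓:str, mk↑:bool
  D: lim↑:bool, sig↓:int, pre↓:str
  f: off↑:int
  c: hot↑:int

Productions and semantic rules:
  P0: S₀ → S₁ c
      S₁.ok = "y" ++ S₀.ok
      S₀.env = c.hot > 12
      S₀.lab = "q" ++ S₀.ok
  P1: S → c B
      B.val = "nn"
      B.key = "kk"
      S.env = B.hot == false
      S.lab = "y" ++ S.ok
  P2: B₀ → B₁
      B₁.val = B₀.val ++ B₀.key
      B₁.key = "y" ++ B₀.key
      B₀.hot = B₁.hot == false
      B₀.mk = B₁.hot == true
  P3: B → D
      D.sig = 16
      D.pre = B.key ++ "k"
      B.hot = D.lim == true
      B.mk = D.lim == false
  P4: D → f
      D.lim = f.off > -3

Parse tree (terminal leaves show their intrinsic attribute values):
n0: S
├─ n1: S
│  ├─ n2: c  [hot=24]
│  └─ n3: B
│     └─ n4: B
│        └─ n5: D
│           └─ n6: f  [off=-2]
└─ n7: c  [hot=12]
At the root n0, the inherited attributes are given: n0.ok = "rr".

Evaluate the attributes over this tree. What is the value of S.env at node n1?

1. n0.ok = "rr"  [given at root]
2. n1.ok = "yrr"  ["y" ++ S₀.ok]
3. n2.hot = 24  [terminal]
4. n3.val = "nn"  ["nn"]
5. n3.key = "kk"  ["kk"]
6. n4.val = "nnkk"  [B₀.val ++ B₀.key]
7. n4.key = "ykk"  ["y" ++ B₀.key]
8. n5.sig = 16  [16]
9. n5.pre = "ykkk"  [B.key ++ "k"]
10. n6.off = -2  [terminal]
11. n5.lim = true  [f.off > -3]
12. n4.hot = true  [D.lim == true]
13. n4.mk = false  [D.lim == false]
14. n3.hot = false  [B₁.hot == false]
15. n3.mk = true  [B₁.hot == true]
16. n1.env = true  [B.hot == false]
17. n1.lab = "yyrr"  ["y" ++ S.ok]
18. n7.hot = 12  [terminal]
19. n0.env = false  [c.hot > 12]
20. n0.lab = "qrr"  ["q" ++ S₀.ok]

true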